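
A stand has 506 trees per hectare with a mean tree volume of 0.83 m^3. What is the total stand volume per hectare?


V_stand = 506 * 0.83 = 419.98 ≈ 420.0 m^3/ha

420.0 m^3/ha


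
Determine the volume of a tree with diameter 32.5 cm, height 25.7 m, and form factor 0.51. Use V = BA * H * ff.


(D/200)^2 = (32.5/200)^2 = 0.1625^2 = 0.02640625
BA = 3.141593 * 0.02640625 = 0.0829577 m^2
V = 0.0829577 * 25.7 * 0.51 = 1.08733 ≈ 1.087 m^3

1.087 m^3


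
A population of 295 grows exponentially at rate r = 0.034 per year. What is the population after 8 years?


r*t = 0.034 * 8 = 0.272
exp(0.272) = 1.31259
N = 295 * 1.31259 = 387.214 ≈ 387

387


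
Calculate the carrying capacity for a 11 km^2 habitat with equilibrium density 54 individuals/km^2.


K = 54 * 11 = 594 individuals

594 individuals


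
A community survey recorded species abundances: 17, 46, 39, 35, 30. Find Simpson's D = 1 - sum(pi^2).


Total N = 17 + 46 + 39 + 35 + 30 = 167
Per-species terms:
  p = 17/167 = 0.101796; p^2 = 0.101796^2 = 0.010362
  p = 46/167 = 0.275449; p^2 = 0.275449^2 = 0.075872
  p = 39/167 = 0.233533; p^2 = 0.233533^2 = 0.054538
  p = 35/167 = 0.209581; p^2 = 0.209581^2 = 0.043924
  p = 30/167 = 0.179641; p^2 = 0.179641^2 = 0.032271
sum(p^2) = 0.010362 + 0.075872 + 0.054538 + 0.043924 + 0.032271 = 0.216967
D = 1 - 0.216967 = 0.783033 ≈ 0.7830

0.7830


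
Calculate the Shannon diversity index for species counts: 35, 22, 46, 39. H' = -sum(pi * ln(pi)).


Total N = 35 + 22 + 46 + 39 = 142
Per-species terms:
  p = 35/142 = 0.246479; ln(p) = -1.400478; p*ln(p) = 0.246479 * (-1.400478) = -0.345188
  p = 22/142 = 0.154930; ln(p) = -1.864782; p*ln(p) = 0.154930 * (-1.864782) = -0.288911
  p = 46/142 = 0.323944; ln(p) = -1.127185; p*ln(p) = 0.323944 * (-1.127185) = -0.365145
  p = 39/142 = 0.274648; ln(p) = -1.292265; p*ln(p) = 0.274648 * (-1.292265) = -0.354918
sum(p*ln(p)) = (-0.345188) + (-0.288911) + (-0.365145) + (-0.354918) = -1.354162
H' = -(-1.354162) = 1.354162 ≈ 1.3542

1.3542


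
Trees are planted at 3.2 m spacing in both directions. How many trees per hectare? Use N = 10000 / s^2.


N = 10000 / 3.2^2 = 10000 / 10.24 = 976.563 ≈ 977 trees/ha

977 trees/ha


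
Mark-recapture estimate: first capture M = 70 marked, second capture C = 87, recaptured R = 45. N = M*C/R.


N = M * C / R = 70 * 87 / 45 = 6090 / 45 = 135.33 ≈ 135

135 individuals


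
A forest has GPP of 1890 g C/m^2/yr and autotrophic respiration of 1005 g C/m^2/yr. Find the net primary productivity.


NPP = GPP - Ra = 1890 - 1005 = 885 g C/m^2/yr

885 g C/m^2/yr


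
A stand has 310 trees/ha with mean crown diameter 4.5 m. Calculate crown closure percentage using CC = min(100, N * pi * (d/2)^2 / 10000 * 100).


(d/2)^2 = (4.5/2)^2 = 2.25^2 = 5.0625
Crown area = 3.141593 * 5.0625 = 15.9043 m^2
N * area / 10000 * 100 = 310 * 15.9043 / 10000 * 100 = 49.3033
CC = min(100, 49.3033) = 49.3033 ≈ 49.3%

49.3%


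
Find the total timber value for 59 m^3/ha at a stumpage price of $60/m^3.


Value = 59 * 60 = $3540/ha

$3540/ha


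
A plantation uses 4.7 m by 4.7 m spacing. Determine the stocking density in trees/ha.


N = 10000 / 4.7^2 = 10000 / 22.09 = 452.694 ≈ 453 trees/ha

453 trees/ha


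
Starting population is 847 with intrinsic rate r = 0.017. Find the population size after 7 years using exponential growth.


r*t = 0.017 * 7 = 0.119
exp(0.119) = 1.12637
N = 847 * 1.12637 = 954.035 ≈ 954

954


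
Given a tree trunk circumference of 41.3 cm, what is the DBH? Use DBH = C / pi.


DBH = C / pi = 41.3 / 3.141593 = 13.1462 ≈ 13.15 cm

13.15 cm


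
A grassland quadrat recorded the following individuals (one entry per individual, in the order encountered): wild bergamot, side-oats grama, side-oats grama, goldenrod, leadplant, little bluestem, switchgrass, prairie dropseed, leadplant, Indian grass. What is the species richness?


Total individuals logged = 10
Distinct species (count of individuals): wild bergamot (1), side-oats grama (2), goldenrod (1), leadplant (2), little bluestem (1), switchgrass (1), prairie dropseed (1), Indian grass (1)
Species richness = number of distinct species = 8

8


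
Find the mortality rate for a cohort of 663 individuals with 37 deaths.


Mortality rate = 37 / 663 = 0.055807 ≈ 0.0558

0.0558


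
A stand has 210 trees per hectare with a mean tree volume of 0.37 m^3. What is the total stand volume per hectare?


V_stand = 210 * 0.37 = 77.7 m^3/ha

77.7 m^3/ha


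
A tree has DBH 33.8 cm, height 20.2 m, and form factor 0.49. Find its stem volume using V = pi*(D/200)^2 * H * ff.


(D/200)^2 = (33.8/200)^2 = 0.169^2 = 0.028561
BA = 3.141593 * 0.028561 = 0.0897270 m^2
V = 0.0897270 * 20.2 * 0.49 = 0.888118 ≈ 0.888 m^3

0.888 m^3


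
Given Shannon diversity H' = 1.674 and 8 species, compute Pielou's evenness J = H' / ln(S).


ln(8) = 2.07944
J = H' / ln(S) = 1.674 / 2.07944 = 0.805024 ≈ 0.8050

0.8050


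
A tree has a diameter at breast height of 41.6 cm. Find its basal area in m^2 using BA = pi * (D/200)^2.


D/200 = 41.6/200 = 0.208 m
(D/200)^2 = 0.208^2 = 0.043264
BA = 3.141593 * 0.043264 = 0.135918 ≈ 0.1359 m^2

0.1359 m^2


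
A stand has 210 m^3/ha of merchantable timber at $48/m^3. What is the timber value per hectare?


Value = 210 * 48 = $10080/ha

$10080/ha


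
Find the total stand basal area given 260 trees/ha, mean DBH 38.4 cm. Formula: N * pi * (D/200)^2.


(D/200)^2 = (38.4/200)^2 = 0.192^2 = 0.036864
Individual BA = 3.141593 * 0.036864 = 0.115812 m^2
Stand BA = 260 * 0.115812 = 30.1111 ≈ 30.11 m^2/ha

30.11 m^2/ha


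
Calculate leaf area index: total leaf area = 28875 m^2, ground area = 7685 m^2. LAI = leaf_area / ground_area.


LAI = 28875 / 7685 = 3.7573 ≈ 3.76

3.76


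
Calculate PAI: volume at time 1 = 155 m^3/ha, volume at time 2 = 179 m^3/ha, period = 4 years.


PAI = (V2 - V1) / period = (179 - 155) / 4 = 24 / 4 = 6.00 m^3/ha/yr

6.00 m^3/ha/yr


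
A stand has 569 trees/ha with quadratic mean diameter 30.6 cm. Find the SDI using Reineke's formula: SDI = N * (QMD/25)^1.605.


QMD/25 = 30.6/25 = 1.224
(1.224)^1.605 = exp(1.605 * ln(1.224)) = exp(1.605 * 0.202124) = exp(0.324409) = 1.38321
SDI = 569 * 1.38321 = 787.046 ≈ 787

787


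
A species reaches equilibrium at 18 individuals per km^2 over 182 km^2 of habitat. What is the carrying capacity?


K = 18 * 182 = 3276 individuals

3276 individuals


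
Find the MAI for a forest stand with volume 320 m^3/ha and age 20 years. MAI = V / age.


MAI = 320 / 20 = 16.00 m^3/ha/yr

16.00 m^3/ha/yr


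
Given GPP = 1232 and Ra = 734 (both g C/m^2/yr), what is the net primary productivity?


NPP = GPP - Ra = 1232 - 734 = 498 g C/m^2/yr

498 g C/m^2/yr


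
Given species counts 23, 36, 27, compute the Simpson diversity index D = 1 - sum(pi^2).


Total N = 23 + 36 + 27 = 86
Per-species terms:
  p = 23/86 = 0.267442; p^2 = 0.267442^2 = 0.071525
  p = 36/86 = 0.418605; p^2 = 0.418605^2 = 0.175230
  p = 27/86 = 0.313953; p^2 = 0.313953^2 = 0.098566
sum(p^2) = 0.071525 + 0.175230 + 0.098566 = 0.345321
D = 1 - 0.345321 = 0.654679 ≈ 0.6547

0.6547


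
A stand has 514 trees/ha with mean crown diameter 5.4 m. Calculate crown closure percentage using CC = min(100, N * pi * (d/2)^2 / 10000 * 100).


(d/2)^2 = (5.4/2)^2 = 2.7^2 = 7.29
Crown area = 3.141593 * 7.29 = 22.9022 m^2
N * area / 10000 * 100 = 514 * 22.9022 / 10000 * 100 = 117.717
CC = min(100, 117.717) = 100%

100%


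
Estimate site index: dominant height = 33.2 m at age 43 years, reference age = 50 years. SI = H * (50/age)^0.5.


50/43 = 1.16279
(1.16279)^0.5 = 1.07833
SI = 33.2 * 1.07833 = 35.8006 ≈ 35.8 m

35.8 m


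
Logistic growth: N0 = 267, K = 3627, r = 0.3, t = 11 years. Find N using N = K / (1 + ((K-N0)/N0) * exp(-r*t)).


(K - N0)/N0 = (3627 - 267)/267 = 3360/267 = 12.5843
r*t = 0.3 * 11 = 3.3; exp(-3.3) = 0.0368832
12.5843 * 0.0368832 = 0.464149
1 + 0.464149 = 1.46415
N = 3627 / 1.46415 = 2477.21 ≈ 2477

2477


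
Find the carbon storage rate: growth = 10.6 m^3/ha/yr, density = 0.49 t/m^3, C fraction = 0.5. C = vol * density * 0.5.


C = 10.6 * 0.49 * 0.5 = 2.597 ≈ 2.60 t C/ha/yr

2.60 t C/ha/yr


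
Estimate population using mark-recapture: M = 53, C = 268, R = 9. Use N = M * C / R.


N = M * C / R = 53 * 268 / 9 = 14204 / 9 = 1578.22 ≈ 1578

1578 individuals


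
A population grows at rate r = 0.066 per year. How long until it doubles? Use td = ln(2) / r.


td = ln(2) / 0.066 = 0.693147 / 0.066 = 10.5022 ≈ 10.5 years

10.5 years


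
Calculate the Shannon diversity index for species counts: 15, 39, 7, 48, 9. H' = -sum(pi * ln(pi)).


Total N = 15 + 39 + 7 + 48 + 9 = 118
Per-species terms:
  p = 15/118 = 0.127119; ln(p) = -2.062632; p*ln(p) = 0.127119 * (-2.062632) = -0.262200
  p = 39/118 = 0.330508; ln(p) = -1.107124; p*ln(p) = 0.330508 * (-1.107124) = -0.365913
  p = 7/118 = 0.059322; ln(p) = -2.824775; p*ln(p) = 0.059322 * (-2.824775) = -0.167571
  p = 48/118 = 0.406780; ln(p) = -0.899483; p*ln(p) = 0.406780 * (-0.899483) = -0.365892
  p = 9/118 = 0.076271; ln(p) = -2.573462; p*ln(p) = 0.076271 * (-2.573462) = -0.196281
sum(p*ln(p)) = (-0.262200) + (-0.365913) + (-0.167571) + (-0.365892) + (-0.196281) = -1.357857
H' = -(-1.357857) = 1.357857 ≈ 1.3579

1.3579


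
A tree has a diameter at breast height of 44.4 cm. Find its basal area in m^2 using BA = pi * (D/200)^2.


D/200 = 44.4/200 = 0.222 m
(D/200)^2 = 0.222^2 = 0.049284
BA = 3.141593 * 0.049284 = 0.154830 ≈ 0.1548 m^2

0.1548 m^2


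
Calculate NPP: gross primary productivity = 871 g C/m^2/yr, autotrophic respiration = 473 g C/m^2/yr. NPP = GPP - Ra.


NPP = GPP - Ra = 871 - 473 = 398 g C/m^2/yr

398 g C/m^2/yr


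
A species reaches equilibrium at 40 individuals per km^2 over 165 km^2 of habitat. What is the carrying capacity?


K = 40 * 165 = 6600 individuals

6600 individuals


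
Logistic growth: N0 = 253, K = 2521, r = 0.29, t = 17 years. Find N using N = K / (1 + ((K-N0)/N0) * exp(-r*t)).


(K - N0)/N0 = (2521 - 253)/253 = 2268/253 = 8.96443
r*t = 0.29 * 17 = 4.93; exp(-4.93) = 0.00722650
8.96443 * 0.00722650 = 0.0647815
1 + 0.0647815 = 1.06478
N = 2521 / 1.06478 = 2367.63 ≈ 2368

2368


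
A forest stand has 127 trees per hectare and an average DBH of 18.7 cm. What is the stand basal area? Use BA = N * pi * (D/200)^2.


(D/200)^2 = (18.7/200)^2 = 0.0935^2 = 0.00874225
Individual BA = 3.141593 * 0.00874225 = 0.0274646 m^2
Stand BA = 127 * 0.0274646 = 3.48800 ≈ 3.49 m^2/ha

3.49 m^2/ha


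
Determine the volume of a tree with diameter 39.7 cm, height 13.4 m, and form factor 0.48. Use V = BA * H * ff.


(D/200)^2 = (39.7/200)^2 = 0.1985^2 = 0.03940225
BA = 3.141593 * 0.03940225 = 0.123786 m^2
V = 0.123786 * 13.4 * 0.48 = 0.796192 ≈ 0.796 m^3

0.796 m^3


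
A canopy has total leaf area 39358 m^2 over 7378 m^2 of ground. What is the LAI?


LAI = 39358 / 7378 = 5.3345 ≈ 5.33

5.33


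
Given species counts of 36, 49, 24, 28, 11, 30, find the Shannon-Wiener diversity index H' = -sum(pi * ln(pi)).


Total N = 36 + 49 + 24 + 28 + 11 + 30 = 178
Per-species terms:
  p = 36/178 = 0.202247; ln(p) = -1.598266; p*ln(p) = 0.202247 * (-1.598266) = -0.323245
  p = 49/178 = 0.275281; ln(p) = -1.289963; p*ln(p) = 0.275281 * (-1.289963) = -0.355102
  p = 24/178 = 0.134831; ln(p) = -2.003733; p*ln(p) = 0.134831 * (-2.003733) = -0.270165
  p = 28/178 = 0.157303; ln(p) = -1.849581; p*ln(p) = 0.157303 * (-1.849581) = -0.290945
  p = 11/178 = 0.061798; ln(p) = -2.783884; p*ln(p) = 0.061798 * (-2.783884) = -0.172038
  p = 30/178 = 0.168539; ln(p) = -1.780588; p*ln(p) = 0.168539 * (-1.780588) = -0.300099
sum(p*ln(p)) = (-0.323245) + (-0.355102) + (-0.270165) + (-0.290945) + (-0.172038) + (-0.300099) = -1.711594
H' = -(-1.711594) = 1.711594 ≈ 1.7116

1.7116


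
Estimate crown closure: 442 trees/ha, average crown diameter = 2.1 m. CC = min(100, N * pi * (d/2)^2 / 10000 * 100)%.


(d/2)^2 = (2.1/2)^2 = 1.05^2 = 1.1025
Crown area = 3.141593 * 1.1025 = 3.46361 m^2
N * area / 10000 * 100 = 442 * 3.46361 / 10000 * 100 = 15.3092
CC = min(100, 15.3092) = 15.3092 ≈ 15.3%

15.3%


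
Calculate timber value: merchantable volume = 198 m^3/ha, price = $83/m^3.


Value = 198 * 83 = $16434/ha

$16434/ha


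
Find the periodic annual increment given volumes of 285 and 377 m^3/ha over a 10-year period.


PAI = (V2 - V1) / period = (377 - 285) / 10 = 92 / 10 = 9.20 m^3/ha/yr

9.20 m^3/ha/yr


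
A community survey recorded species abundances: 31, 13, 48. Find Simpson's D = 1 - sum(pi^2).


Total N = 31 + 13 + 48 = 92
Per-species terms:
  p = 31/92 = 0.336957; p^2 = 0.336957^2 = 0.113540
  p = 13/92 = 0.141304; p^2 = 0.141304^2 = 0.019967
  p = 48/92 = 0.521739; p^2 = 0.521739^2 = 0.272212
sum(p^2) = 0.113540 + 0.019967 + 0.272212 = 0.405719
D = 1 - 0.405719 = 0.594281 ≈ 0.5943

0.5943


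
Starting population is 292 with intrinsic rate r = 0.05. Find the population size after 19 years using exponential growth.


r*t = 0.05 * 19 = 0.95
exp(0.95) = 2.58571
N = 292 * 2.58571 = 755.027 ≈ 755

755


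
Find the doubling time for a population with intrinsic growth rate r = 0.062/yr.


td = ln(2) / 0.062 = 0.693147 / 0.062 = 11.1798 ≈ 11.2 years

11.2 years


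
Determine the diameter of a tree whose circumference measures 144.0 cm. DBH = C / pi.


DBH = C / pi = 144.0 / 3.141593 = 45.8366 ≈ 45.84 cm

45.84 cm


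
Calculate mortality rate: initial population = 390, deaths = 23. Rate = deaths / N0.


Mortality rate = 23 / 390 = 0.058974 ≈ 0.0590

0.0590


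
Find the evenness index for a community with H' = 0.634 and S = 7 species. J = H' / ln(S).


ln(7) = 1.94591
J = H' / ln(S) = 0.634 / 1.94591 = 0.325812 ≈ 0.3258

0.3258


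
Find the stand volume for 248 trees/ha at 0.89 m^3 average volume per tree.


V_stand = 248 * 0.89 = 220.72 ≈ 220.7 m^3/ha

220.7 m^3/ha


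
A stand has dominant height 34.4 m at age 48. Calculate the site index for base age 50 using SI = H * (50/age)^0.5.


50/48 = 1.04167
(1.04167)^0.5 = 1.02062
SI = 34.4 * 1.02062 = 35.1093 ≈ 35.1 m

35.1 m


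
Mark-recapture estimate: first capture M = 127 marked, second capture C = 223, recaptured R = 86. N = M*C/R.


N = M * C / R = 127 * 223 / 86 = 28321 / 86 = 329.31 ≈ 329

329 individuals


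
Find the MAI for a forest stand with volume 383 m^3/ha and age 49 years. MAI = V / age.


MAI = 383 / 49 = 7.8163 ≈ 7.82 m^3/ha/yr

7.82 m^3/ha/yr


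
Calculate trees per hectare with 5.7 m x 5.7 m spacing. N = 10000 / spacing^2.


N = 10000 / 5.7^2 = 10000 / 32.49 = 307.787 ≈ 308 trees/ha

308 trees/ha


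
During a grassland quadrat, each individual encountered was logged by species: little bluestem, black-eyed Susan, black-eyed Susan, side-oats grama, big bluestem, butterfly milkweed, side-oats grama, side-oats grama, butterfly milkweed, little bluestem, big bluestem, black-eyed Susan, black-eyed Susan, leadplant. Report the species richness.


Total individuals logged = 14
Distinct species (count of individuals): little bluestem (2), black-eyed Susan (4), side-oats grama (3), big bluestem (2), butterfly milkweed (2), leadplant (1)
Species richness = number of distinct species = 6

6


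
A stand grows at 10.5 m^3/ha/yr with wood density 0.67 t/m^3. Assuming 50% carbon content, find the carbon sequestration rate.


C = 10.5 * 0.67 * 0.5 = 3.5175 ≈ 3.52 t C/ha/yr

3.52 t C/ha/yr


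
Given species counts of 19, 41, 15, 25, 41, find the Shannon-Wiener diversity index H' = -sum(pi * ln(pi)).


Total N = 19 + 41 + 15 + 25 + 41 = 141
Per-species terms:
  p = 19/141 = 0.134752; ln(p) = -2.004319; p*ln(p) = 0.134752 * (-2.004319) = -0.270086
  p = 41/141 = 0.290780; ln(p) = -1.235188; p*ln(p) = 0.290780 * (-1.235188) = -0.359168
  p = 15/141 = 0.106383; ln(p) = -2.240709; p*ln(p) = 0.106383 * (-2.240709) = -0.238373
  p = 25/141 = 0.177305; ln(p) = -1.729884; p*ln(p) = 0.177305 * (-1.729884) = -0.306717
  p = 41/141 = 0.290780; ln(p) = -1.235188; p*ln(p) = 0.290780 * (-1.235188) = -0.359168
sum(p*ln(p)) = (-0.270086) + (-0.359168) + (-0.238373) + (-0.306717) + (-0.359168) = -1.533512
H' = -(-1.533512) = 1.533512 ≈ 1.5335

1.5335


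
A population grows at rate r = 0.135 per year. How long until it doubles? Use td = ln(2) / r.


td = ln(2) / 0.135 = 0.693147 / 0.135 = 5.13442 ≈ 5.1 years

5.1 years


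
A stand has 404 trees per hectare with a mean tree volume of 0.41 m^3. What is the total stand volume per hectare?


V_stand = 404 * 0.41 = 165.64 ≈ 165.6 m^3/ha

165.6 m^3/ha


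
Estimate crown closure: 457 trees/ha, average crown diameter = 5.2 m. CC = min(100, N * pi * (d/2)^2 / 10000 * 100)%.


(d/2)^2 = (5.2/2)^2 = 2.6^2 = 6.76
Crown area = 3.141593 * 6.76 = 21.2372 m^2
N * area / 10000 * 100 = 457 * 21.2372 / 10000 * 100 = 97.0540
CC = min(100, 97.0540) = 97.0540 ≈ 97.1%

97.1%


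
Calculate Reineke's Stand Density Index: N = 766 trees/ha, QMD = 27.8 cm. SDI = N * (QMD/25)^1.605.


QMD/25 = 27.8/25 = 1.112
(1.112)^1.605 = exp(1.605 * ln(1.112)) = exp(1.605 * 0.106160) = exp(0.170387) = 1.18576
SDI = 766 * 1.18576 = 908.292 ≈ 908

908


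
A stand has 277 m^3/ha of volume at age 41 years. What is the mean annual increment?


MAI = 277 / 41 = 6.7561 ≈ 6.76 m^3/ha/yr

6.76 m^3/ha/yr


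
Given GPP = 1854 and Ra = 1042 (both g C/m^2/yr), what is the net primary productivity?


NPP = GPP - Ra = 1854 - 1042 = 812 g C/m^2/yr

812 g C/m^2/yr


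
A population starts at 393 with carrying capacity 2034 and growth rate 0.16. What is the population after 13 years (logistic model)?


(K - N0)/N0 = (2034 - 393)/393 = 1641/393 = 4.17557
r*t = 0.16 * 13 = 2.08; exp(-2.08) = 0.124930
4.17557 * 0.124930 = 0.521654
1 + 0.521654 = 1.52165
N = 2034 / 1.52165 = 1336.71 ≈ 1337

1337


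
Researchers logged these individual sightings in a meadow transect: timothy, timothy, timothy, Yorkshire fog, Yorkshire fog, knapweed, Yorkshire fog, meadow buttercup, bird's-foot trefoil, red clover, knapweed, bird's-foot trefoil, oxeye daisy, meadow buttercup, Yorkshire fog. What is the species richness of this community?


Total individuals logged = 15
Distinct species (count of individuals): timothy (3), Yorkshire fog (4), knapweed (2), meadow buttercup (2), bird's-foot trefoil (2), red clover (1), oxeye daisy (1)
Species richness = number of distinct species = 7

7


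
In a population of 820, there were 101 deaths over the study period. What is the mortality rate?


Mortality rate = 101 / 820 = 0.123171 ≈ 0.1232

0.1232


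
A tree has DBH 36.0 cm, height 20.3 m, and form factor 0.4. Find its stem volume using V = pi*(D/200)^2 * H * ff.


(D/200)^2 = (36.0/200)^2 = 0.18^2 = 0.0324
BA = 3.141593 * 0.0324 = 0.101788 m^2
V = 0.101788 * 20.3 * 0.4 = 0.826519 ≈ 0.827 m^3

0.827 m^3


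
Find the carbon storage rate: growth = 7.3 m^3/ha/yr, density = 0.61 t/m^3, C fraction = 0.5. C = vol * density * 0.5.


C = 7.3 * 0.61 * 0.5 = 2.2265 ≈ 2.23 t C/ha/yr

2.23 t C/ha/yr


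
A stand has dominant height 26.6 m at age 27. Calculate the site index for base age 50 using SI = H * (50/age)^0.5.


50/27 = 1.85185
(1.85185)^0.5 = 1.36083
SI = 26.6 * 1.36083 = 36.1981 ≈ 36.2 m

36.2 m


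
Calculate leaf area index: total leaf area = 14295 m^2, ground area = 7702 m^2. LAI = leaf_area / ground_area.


LAI = 14295 / 7702 = 1.8560 ≈ 1.86

1.86


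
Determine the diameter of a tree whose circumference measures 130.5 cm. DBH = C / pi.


DBH = C / pi = 130.5 / 3.141593 = 41.5394 ≈ 41.54 cm

41.54 cm


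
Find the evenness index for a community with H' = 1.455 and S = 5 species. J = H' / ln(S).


ln(5) = 1.60944
J = H' / ln(S) = 1.455 / 1.60944 = 0.904041 ≈ 0.9040

0.9040


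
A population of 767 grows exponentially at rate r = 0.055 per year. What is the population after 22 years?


r*t = 0.055 * 22 = 1.21
exp(1.21) = 3.35348
N = 767 * 3.35348 = 2572.12 ≈ 2572

2572


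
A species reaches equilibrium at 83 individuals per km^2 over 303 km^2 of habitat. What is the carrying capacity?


K = 83 * 303 = 25149 individuals

25149 individuals


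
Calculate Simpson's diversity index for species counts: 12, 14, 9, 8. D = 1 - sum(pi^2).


Total N = 12 + 14 + 9 + 8 = 43
Per-species terms:
  p = 12/43 = 0.279070; p^2 = 0.279070^2 = 0.077880
  p = 14/43 = 0.325581; p^2 = 0.325581^2 = 0.106003
  p = 9/43 = 0.209302; p^2 = 0.209302^2 = 0.043807
  p = 8/43 = 0.186047; p^2 = 0.186047^2 = 0.034613
sum(p^2) = 0.077880 + 0.106003 + 0.043807 + 0.034613 = 0.262303
D = 1 - 0.262303 = 0.737697 ≈ 0.7377

0.7377


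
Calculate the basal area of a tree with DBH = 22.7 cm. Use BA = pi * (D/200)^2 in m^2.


D/200 = 22.7/200 = 0.1135 m
(D/200)^2 = 0.1135^2 = 0.01288225
BA = 3.141593 * 0.01288225 = 0.0404708 ≈ 0.0405 m^2

0.0405 m^2


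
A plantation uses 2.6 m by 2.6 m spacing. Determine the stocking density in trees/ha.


N = 10000 / 2.6^2 = 10000 / 6.76 = 1479.29 ≈ 1479 trees/ha

1479 trees/ha


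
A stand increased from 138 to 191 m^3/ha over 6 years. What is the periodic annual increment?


PAI = (V2 - V1) / period = (191 - 138) / 6 = 53 / 6 = 8.8333 ≈ 8.83 m^3/ha/yr

8.83 m^3/ha/yr


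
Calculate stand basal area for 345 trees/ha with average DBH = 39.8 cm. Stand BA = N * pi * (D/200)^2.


(D/200)^2 = (39.8/200)^2 = 0.199^2 = 0.039601
Individual BA = 3.141593 * 0.039601 = 0.124410 m^2
Stand BA = 345 * 0.124410 = 42.9215 ≈ 42.92 m^2/ha

42.92 m^2/ha


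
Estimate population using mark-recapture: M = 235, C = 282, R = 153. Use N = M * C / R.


N = M * C / R = 235 * 282 / 153 = 66270 / 153 = 433.14 ≈ 433

433 individuals


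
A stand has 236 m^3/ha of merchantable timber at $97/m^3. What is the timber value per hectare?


Value = 236 * 97 = $22892/ha

$22892/ha


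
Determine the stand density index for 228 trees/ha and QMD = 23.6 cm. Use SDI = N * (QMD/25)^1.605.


QMD/25 = 23.6/25 = 0.944
(0.944)^1.605 = exp(1.605 * ln(0.944)) = exp(1.605 * (-0.0576291)) = exp(-0.0924947) = 0.911654
SDI = 228 * 0.911654 = 207.857 ≈ 208

208


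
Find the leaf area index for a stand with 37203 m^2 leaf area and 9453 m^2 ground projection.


LAI = 37203 / 9453 = 3.9356 ≈ 3.94

3.94


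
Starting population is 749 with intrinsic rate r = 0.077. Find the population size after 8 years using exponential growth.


r*t = 0.077 * 8 = 0.616
exp(0.616) = 1.85151
N = 749 * 1.85151 = 1386.78 ≈ 1387

1387


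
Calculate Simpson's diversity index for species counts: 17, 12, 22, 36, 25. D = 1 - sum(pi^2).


Total N = 17 + 12 + 22 + 36 + 25 = 112
Per-species terms:
  p = 17/112 = 0.151786; p^2 = 0.151786^2 = 0.023039
  p = 12/112 = 0.107143; p^2 = 0.107143^2 = 0.011480
  p = 22/112 = 0.196429; p^2 = 0.196429^2 = 0.038584
  p = 36/112 = 0.321429; p^2 = 0.321429^2 = 0.103317
  p = 25/112 = 0.223214; p^2 = 0.223214^2 = 0.049824
sum(p^2) = 0.023039 + 0.011480 + 0.038584 + 0.103317 + 0.049824 = 0.226244
D = 1 - 0.226244 = 0.773756 ≈ 0.7738

0.7738


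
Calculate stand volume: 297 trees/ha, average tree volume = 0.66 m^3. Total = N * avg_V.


V_stand = 297 * 0.66 = 196.02 ≈ 196.0 m^3/ha

196.0 m^3/ha


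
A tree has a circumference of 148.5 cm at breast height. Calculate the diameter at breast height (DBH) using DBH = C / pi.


DBH = C / pi = 148.5 / 3.141593 = 47.2690 ≈ 47.27 cm

47.27 cm


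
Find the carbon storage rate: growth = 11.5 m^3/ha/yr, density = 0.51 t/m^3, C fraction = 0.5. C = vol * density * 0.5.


C = 11.5 * 0.51 * 0.5 = 2.9325 ≈ 2.93 t C/ha/yr

2.93 t C/ha/yr


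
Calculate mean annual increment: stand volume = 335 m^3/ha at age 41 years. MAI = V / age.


MAI = 335 / 41 = 8.1707 ≈ 8.17 m^3/ha/yr

8.17 m^3/ha/yr


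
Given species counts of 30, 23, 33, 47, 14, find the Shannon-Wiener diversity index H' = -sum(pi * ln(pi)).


Total N = 30 + 23 + 33 + 47 + 14 = 147
Per-species terms:
  p = 30/147 = 0.204082; ln(p) = -1.589233; p*ln(p) = 0.204082 * (-1.589233) = -0.324334
  p = 23/147 = 0.156463; ln(p) = -1.854936; p*ln(p) = 0.156463 * (-1.854936) = -0.290229
  p = 33/147 = 0.224490; ln(p) = -1.493924; p*ln(p) = 0.224490 * (-1.493924) = -0.335371
  p = 47/147 = 0.319728; ln(p) = -1.140285; p*ln(p) = 0.319728 * (-1.140285) = -0.364581
  p = 14/147 = 0.095238; ln(p) = -2.351376; p*ln(p) = 0.095238 * (-2.351376) = -0.223940
sum(p*ln(p)) = (-0.324334) + (-0.290229) + (-0.335371) + (-0.364581) + (-0.223940) = -1.538455
H' = -(-1.538455) = 1.538455 ≈ 1.5385

1.5385


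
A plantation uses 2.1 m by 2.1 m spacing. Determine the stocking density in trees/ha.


N = 10000 / 2.1^2 = 10000 / 4.41 = 2267.57 ≈ 2268 trees/ha

2268 trees/ha


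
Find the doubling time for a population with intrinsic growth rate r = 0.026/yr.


td = ln(2) / 0.026 = 0.693147 / 0.026 = 26.6595 ≈ 26.7 years

26.7 years


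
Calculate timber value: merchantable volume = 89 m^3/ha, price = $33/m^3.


Value = 89 * 33 = $2937/ha

$2937/ha


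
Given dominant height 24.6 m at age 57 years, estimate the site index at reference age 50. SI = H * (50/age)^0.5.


50/57 = 0.877193
(0.877193)^0.5 = 0.936586
SI = 24.6 * 0.936586 = 23.0400 ≈ 23.0 m

23.0 m


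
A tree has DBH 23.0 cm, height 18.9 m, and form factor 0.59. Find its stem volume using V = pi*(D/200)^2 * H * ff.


(D/200)^2 = (23.0/200)^2 = 0.115^2 = 0.013225
BA = 3.141593 * 0.013225 = 0.0415476 m^2
V = 0.0415476 * 18.9 * 0.59 = 0.463297 ≈ 0.463 m^3

0.463 m^3


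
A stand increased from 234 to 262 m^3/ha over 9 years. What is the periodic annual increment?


PAI = (V2 - V1) / period = (262 - 234) / 9 = 28 / 9 = 3.1111 ≈ 3.11 m^3/ha/yr

3.11 m^3/ha/yr


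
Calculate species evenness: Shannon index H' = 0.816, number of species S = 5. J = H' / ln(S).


ln(5) = 1.60944
J = H' / ln(S) = 0.816 / 1.60944 = 0.507009 ≈ 0.5070

0.5070


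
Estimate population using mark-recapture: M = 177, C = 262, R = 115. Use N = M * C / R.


N = M * C / R = 177 * 262 / 115 = 46374 / 115 = 403.25 ≈ 403

403 individuals


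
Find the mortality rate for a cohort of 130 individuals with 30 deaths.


Mortality rate = 30 / 130 = 0.230769 ≈ 0.2308

0.2308


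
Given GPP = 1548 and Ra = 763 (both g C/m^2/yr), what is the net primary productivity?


NPP = GPP - Ra = 1548 - 763 = 785 g C/m^2/yr

785 g C/m^2/yr


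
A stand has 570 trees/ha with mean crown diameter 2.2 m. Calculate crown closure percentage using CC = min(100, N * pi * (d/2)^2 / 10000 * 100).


(d/2)^2 = (2.2/2)^2 = 1.1^2 = 1.21
Crown area = 3.141593 * 1.21 = 3.80133 m^2
N * area / 10000 * 100 = 570 * 3.80133 / 10000 * 100 = 21.6676
CC = min(100, 21.6676) = 21.6676 ≈ 21.7%

21.7%


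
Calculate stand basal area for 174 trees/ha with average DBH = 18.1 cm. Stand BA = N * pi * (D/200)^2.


(D/200)^2 = (18.1/200)^2 = 0.0905^2 = 0.00819025
Individual BA = 3.141593 * 0.00819025 = 0.0257304 m^2
Stand BA = 174 * 0.0257304 = 4.47709 ≈ 4.48 m^2/ha

4.48 m^2/ha


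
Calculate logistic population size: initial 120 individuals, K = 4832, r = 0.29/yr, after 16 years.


(K - N0)/N0 = (4832 - 120)/120 = 4712/120 = 39.2667
r*t = 0.29 * 16 = 4.64; exp(-4.64) = 0.00965770
39.2667 * 0.00965770 = 0.379226
1 + 0.379226 = 1.37923
N = 4832 / 1.37923 = 3503.40 ≈ 3503

3503


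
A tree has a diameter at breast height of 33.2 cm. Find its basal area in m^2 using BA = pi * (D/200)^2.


D/200 = 33.2/200 = 0.166 m
(D/200)^2 = 0.166^2 = 0.027556
BA = 3.141593 * 0.027556 = 0.0865697 ≈ 0.0866 m^2

0.0866 m^2


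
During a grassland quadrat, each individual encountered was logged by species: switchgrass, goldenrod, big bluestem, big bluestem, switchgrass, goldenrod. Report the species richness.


Total individuals logged = 6
Distinct species (count of individuals): switchgrass (2), goldenrod (2), big bluestem (2)
Species richness = number of distinct species = 3

3


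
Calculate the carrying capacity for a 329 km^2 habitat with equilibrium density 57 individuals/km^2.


K = 57 * 329 = 18753 individuals

18753 individuals


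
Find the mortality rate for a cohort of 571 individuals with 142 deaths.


Mortality rate = 142 / 571 = 0.248687 ≈ 0.2487

0.2487


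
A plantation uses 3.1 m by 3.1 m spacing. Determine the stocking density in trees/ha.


N = 10000 / 3.1^2 = 10000 / 9.61 = 1040.58 ≈ 1041 trees/ha

1041 trees/ha


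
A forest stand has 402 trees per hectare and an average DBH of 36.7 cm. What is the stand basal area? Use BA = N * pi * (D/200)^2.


(D/200)^2 = (36.7/200)^2 = 0.1835^2 = 0.03367225
Individual BA = 3.141593 * 0.03367225 = 0.105785 m^2
Stand BA = 402 * 0.105785 = 42.5256 ≈ 42.53 m^2/ha

42.53 m^2/ha


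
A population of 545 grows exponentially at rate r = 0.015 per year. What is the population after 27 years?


r*t = 0.015 * 27 = 0.405
exp(0.405) = 1.49930
N = 545 * 1.49930 = 817.119 ≈ 817

817


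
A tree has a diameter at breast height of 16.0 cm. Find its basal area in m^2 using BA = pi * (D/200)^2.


D/200 = 16.0/200 = 0.08 m
(D/200)^2 = 0.08^2 = 0.0064
BA = 3.141593 * 0.0064 = 0.0201062 ≈ 0.0201 m^2

0.0201 m^2


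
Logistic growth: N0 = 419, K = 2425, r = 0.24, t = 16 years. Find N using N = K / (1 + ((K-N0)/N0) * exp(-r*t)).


(K - N0)/N0 = (2425 - 419)/419 = 2006/419 = 4.78759
r*t = 0.24 * 16 = 3.84; exp(-3.84) = 0.0214936
4.78759 * 0.0214936 = 0.102903
1 + 0.102903 = 1.10290
N = 2425 / 1.10290 = 2198.75 ≈ 2199

2199


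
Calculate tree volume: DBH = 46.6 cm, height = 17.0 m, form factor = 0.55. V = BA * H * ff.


(D/200)^2 = (46.6/200)^2 = 0.233^2 = 0.054289
BA = 3.141593 * 0.054289 = 0.170554 m^2
V = 0.170554 * 17.0 * 0.55 = 1.59468 ≈ 1.595 m^3

1.595 m^3


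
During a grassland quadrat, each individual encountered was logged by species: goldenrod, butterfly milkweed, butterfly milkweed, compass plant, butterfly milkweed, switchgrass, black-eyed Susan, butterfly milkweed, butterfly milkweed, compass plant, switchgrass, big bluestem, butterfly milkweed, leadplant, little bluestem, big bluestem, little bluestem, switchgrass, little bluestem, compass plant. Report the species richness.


Total individuals logged = 20
Distinct species (count of individuals): goldenrod (1), butterfly milkweed (6), compass plant (3), switchgrass (3), black-eyed Susan (1), big bluestem (2), leadplant (1), little bluestem (3)
Species richness = number of distinct species = 8

8


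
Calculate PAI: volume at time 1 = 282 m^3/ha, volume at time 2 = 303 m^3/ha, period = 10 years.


PAI = (V2 - V1) / period = (303 - 282) / 10 = 21 / 10 = 2.10 m^3/ha/yr

2.10 m^3/ha/yr


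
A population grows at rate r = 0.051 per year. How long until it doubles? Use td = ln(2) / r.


td = ln(2) / 0.051 = 0.693147 / 0.051 = 13.5911 ≈ 13.6 years

13.6 years


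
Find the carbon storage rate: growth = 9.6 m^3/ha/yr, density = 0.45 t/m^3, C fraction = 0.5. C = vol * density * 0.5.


C = 9.6 * 0.45 * 0.5 = 2.16 t C/ha/yr

2.16 t C/ha/yr


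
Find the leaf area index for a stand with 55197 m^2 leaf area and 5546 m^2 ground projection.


LAI = 55197 / 5546 = 9.9526 ≈ 9.95

9.95


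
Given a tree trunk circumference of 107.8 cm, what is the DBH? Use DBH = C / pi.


DBH = C / pi = 107.8 / 3.141593 = 34.3138 ≈ 34.31 cm

34.31 cm


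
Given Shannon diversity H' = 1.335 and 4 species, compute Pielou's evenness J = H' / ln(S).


ln(4) = 1.38629
J = H' / ln(S) = 1.335 / 1.38629 = 0.963002 ≈ 0.9630

0.9630


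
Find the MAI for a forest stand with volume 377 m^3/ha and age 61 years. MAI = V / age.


MAI = 377 / 61 = 6.1803 ≈ 6.18 m^3/ha/yr

6.18 m^3/ha/yr


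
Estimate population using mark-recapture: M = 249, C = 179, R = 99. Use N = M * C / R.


N = M * C / R = 249 * 179 / 99 = 44571 / 99 = 450.21 ≈ 450

450 individuals


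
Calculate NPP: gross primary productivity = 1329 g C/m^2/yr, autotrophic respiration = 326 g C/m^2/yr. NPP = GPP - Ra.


NPP = GPP - Ra = 1329 - 326 = 1003 g C/m^2/yr

1003 g C/m^2/yr


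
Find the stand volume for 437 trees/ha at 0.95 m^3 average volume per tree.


V_stand = 437 * 0.95 = 415.15 ≈ 415.2 m^3/ha

415.2 m^3/ha


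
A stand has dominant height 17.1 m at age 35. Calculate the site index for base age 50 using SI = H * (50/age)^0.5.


50/35 = 1.42857
(1.42857)^0.5 = 1.19523
SI = 17.1 * 1.19523 = 20.4384 ≈ 20.4 m

20.4 m


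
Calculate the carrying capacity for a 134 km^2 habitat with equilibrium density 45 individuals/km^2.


K = 45 * 134 = 6030 individuals

6030 individuals


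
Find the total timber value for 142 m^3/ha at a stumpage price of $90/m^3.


Value = 142 * 90 = $12780/ha

$12780/ha


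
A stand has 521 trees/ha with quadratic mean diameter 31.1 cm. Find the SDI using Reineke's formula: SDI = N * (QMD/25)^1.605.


QMD/25 = 31.1/25 = 1.244
(1.244)^1.605 = exp(1.605 * ln(1.244)) = exp(1.605 * 0.218332) = exp(0.350423) = 1.41967
SDI = 521 * 1.41967 = 739.648 ≈ 740

740


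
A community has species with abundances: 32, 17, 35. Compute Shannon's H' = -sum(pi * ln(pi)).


Total N = 32 + 17 + 35 = 84
Per-species terms:
  p = 32/84 = 0.380952; ln(p) = -0.965082; p*ln(p) = 0.380952 * (-0.965082) = -0.367650
  p = 17/84 = 0.202381; ln(p) = -1.597603; p*ln(p) = 0.202381 * (-1.597603) = -0.323324
  p = 35/84 = 0.416667; ln(p) = -0.875468; p*ln(p) = 0.416667 * (-0.875468) = -0.364779
sum(p*ln(p)) = (-0.367650) + (-0.323324) + (-0.364779) = -1.055753
H' = -(-1.055753) = 1.055753 ≈ 1.0558

1.0558


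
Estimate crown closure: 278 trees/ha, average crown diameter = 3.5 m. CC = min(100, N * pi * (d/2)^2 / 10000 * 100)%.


(d/2)^2 = (3.5/2)^2 = 1.75^2 = 3.0625
Crown area = 3.141593 * 3.0625 = 9.62113 m^2
N * area / 10000 * 100 = 278 * 9.62113 / 10000 * 100 = 26.7467
CC = min(100, 26.7467) = 26.7467 ≈ 26.7%

26.7%


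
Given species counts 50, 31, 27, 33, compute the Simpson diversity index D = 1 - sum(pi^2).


Total N = 50 + 31 + 27 + 33 = 141
Per-species terms:
  p = 50/141 = 0.354610; p^2 = 0.354610^2 = 0.125748
  p = 31/141 = 0.219858; p^2 = 0.219858^2 = 0.048338
  p = 27/141 = 0.191489; p^2 = 0.191489^2 = 0.036668
  p = 33/141 = 0.234043; p^2 = 0.234043^2 = 0.054776
sum(p^2) = 0.125748 + 0.048338 + 0.036668 + 0.054776 = 0.265530
D = 1 - 0.265530 = 0.734470 ≈ 0.7345

0.7345


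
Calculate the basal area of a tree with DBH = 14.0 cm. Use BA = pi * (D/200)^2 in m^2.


D/200 = 14.0/200 = 0.07 m
(D/200)^2 = 0.07^2 = 0.0049
BA = 3.141593 * 0.0049 = 0.0153938 ≈ 0.0154 m^2

0.0154 m^2


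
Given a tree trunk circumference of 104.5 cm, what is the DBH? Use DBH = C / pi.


DBH = C / pi = 104.5 / 3.141593 = 33.2634 ≈ 33.26 cm

33.26 cm


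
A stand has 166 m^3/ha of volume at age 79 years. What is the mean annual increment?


MAI = 166 / 79 = 2.1013 ≈ 2.10 m^3/ha/yr

2.10 m^3/ha/yr


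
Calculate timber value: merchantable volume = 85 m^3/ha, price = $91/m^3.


Value = 85 * 91 = $7735/ha

$7735/ha


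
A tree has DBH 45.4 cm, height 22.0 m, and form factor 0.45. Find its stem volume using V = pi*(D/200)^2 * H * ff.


(D/200)^2 = (45.4/200)^2 = 0.227^2 = 0.051529
BA = 3.141593 * 0.051529 = 0.161883 m^2
V = 0.161883 * 22.0 * 0.45 = 1.60264 ≈ 1.603 m^3

1.603 m^3


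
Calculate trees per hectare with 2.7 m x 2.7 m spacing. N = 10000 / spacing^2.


N = 10000 / 2.7^2 = 10000 / 7.29 = 1371.74 ≈ 1372 trees/ha

1372 trees/ha


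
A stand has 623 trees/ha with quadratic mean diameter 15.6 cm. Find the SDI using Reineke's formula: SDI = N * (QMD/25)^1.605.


QMD/25 = 15.6/25 = 0.624
(0.624)^1.605 = exp(1.605 * ln(0.624)) = exp(1.605 * (-0.471605)) = exp(-0.756926) = 0.469106
SDI = 623 * 0.469106 = 292.253 ≈ 292

292


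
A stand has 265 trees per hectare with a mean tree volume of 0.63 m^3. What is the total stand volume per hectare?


V_stand = 265 * 0.63 = 166.95 ≈ 167.0 m^3/ha

167.0 m^3/ha


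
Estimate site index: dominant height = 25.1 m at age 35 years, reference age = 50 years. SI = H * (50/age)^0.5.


50/35 = 1.42857
(1.42857)^0.5 = 1.19523
SI = 25.1 * 1.19523 = 30.0003 ≈ 30.0 m

30.0 m


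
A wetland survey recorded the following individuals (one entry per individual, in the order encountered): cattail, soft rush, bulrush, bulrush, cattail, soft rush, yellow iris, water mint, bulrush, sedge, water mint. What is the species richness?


Total individuals logged = 11
Distinct species (count of individuals): cattail (2), soft rush (2), bulrush (3), yellow iris (1), water mint (2), sedge (1)
Species richness = number of distinct species = 6

6


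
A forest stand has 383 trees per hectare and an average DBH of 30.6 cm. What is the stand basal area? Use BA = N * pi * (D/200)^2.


(D/200)^2 = (30.6/200)^2 = 0.153^2 = 0.023409
Individual BA = 3.141593 * 0.023409 = 0.0735416 m^2
Stand BA = 383 * 0.0735416 = 28.1664 ≈ 28.17 m^2/ha

28.17 m^2/ha


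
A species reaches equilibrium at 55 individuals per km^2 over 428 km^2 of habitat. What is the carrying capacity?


K = 55 * 428 = 23540 individuals

23540 individuals


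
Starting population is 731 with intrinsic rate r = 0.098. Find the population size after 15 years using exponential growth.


r*t = 0.098 * 15 = 1.47
exp(1.47) = 4.34924
N = 731 * 4.34924 = 3179.29 ≈ 3179

3179


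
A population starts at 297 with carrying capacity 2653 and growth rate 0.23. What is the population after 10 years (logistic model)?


(K - N0)/N0 = (2653 - 297)/297 = 2356/297 = 7.93266
r*t = 0.23 * 10 = 2.3; exp(-2.3) = 0.100259
7.93266 * 0.100259 = 0.795321
1 + 0.795321 = 1.79532
N = 2653 / 1.79532 = 1477.73 ≈ 1478

1478


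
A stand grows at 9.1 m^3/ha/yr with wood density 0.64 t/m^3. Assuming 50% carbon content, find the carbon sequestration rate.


C = 9.1 * 0.64 * 0.5 = 2.912 ≈ 2.91 t C/ha/yr

2.91 t C/ha/yr


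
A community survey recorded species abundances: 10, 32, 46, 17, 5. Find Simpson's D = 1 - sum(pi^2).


Total N = 10 + 32 + 46 + 17 + 5 = 110
Per-species terms:
  p = 10/110 = 0.090909; p^2 = 0.090909^2 = 0.008264
  p = 32/110 = 0.290909; p^2 = 0.290909^2 = 0.084628
  p = 46/110 = 0.418182; p^2 = 0.418182^2 = 0.174876
  p = 17/110 = 0.154545; p^2 = 0.154545^2 = 0.023884
  p = 5/110 = 0.045455; p^2 = 0.045455^2 = 0.002066
sum(p^2) = 0.008264 + 0.084628 + 0.174876 + 0.023884 + 0.002066 = 0.293718
D = 1 - 0.293718 = 0.706282 ≈ 0.7063

0.7063


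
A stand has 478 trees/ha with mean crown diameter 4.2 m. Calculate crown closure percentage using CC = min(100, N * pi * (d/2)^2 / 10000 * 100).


(d/2)^2 = (4.2/2)^2 = 2.1^2 = 4.41
Crown area = 3.141593 * 4.41 = 13.8544 m^2
N * area / 10000 * 100 = 478 * 13.8544 / 10000 * 100 = 66.2240
CC = min(100, 66.2240) = 66.2240 ≈ 66.2%

66.2%


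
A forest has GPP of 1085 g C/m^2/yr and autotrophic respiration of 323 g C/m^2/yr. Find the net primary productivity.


NPP = GPP - Ra = 1085 - 323 = 762 g C/m^2/yr

762 g C/m^2/yr


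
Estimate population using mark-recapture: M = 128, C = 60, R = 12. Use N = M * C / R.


N = M * C / R = 128 * 60 / 12 = 7680 / 12 = 640

640 individuals


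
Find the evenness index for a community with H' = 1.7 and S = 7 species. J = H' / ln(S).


ln(7) = 1.94591
J = H' / ln(S) = 1.7 / 1.94591 = 0.873627 ≈ 0.8736

0.8736


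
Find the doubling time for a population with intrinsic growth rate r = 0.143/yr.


td = ln(2) / 0.143 = 0.693147 / 0.143 = 4.84718 ≈ 4.8 years

4.8 years


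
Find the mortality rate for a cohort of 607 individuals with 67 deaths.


Mortality rate = 67 / 607 = 0.110379 ≈ 0.1104

0.1104


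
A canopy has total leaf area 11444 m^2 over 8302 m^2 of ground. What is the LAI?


LAI = 11444 / 8302 = 1.3785 ≈ 1.38

1.38
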